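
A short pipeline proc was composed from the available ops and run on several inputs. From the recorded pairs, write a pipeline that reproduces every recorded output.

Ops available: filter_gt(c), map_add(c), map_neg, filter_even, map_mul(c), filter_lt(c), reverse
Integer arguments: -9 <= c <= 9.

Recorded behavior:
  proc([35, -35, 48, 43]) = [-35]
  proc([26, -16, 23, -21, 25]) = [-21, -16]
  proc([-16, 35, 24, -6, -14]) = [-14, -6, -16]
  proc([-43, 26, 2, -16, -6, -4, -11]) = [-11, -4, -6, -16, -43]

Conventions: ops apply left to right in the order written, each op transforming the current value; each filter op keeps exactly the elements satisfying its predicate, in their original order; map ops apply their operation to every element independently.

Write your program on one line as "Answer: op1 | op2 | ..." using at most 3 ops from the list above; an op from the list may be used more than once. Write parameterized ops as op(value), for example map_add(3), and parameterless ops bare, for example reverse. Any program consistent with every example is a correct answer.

filter_lt(8) | reverse | filter_lt(1)

Check, running the answer program on each example:
  [35, -35, 48, 43] -> [-35] -> [-35] -> [-35]
  [26, -16, 23, -21, 25] -> [-16, -21] -> [-21, -16] -> [-21, -16]
  [-16, 35, 24, -6, -14] -> [-16, -6, -14] -> [-14, -6, -16] -> [-14, -6, -16]
  [-43, 26, 2, -16, -6, -4, -11] -> [-43, 2, -16, -6, -4, -11] -> [-11, -4, -6, -16, 2, -43] -> [-11, -4, -6, -16, -43]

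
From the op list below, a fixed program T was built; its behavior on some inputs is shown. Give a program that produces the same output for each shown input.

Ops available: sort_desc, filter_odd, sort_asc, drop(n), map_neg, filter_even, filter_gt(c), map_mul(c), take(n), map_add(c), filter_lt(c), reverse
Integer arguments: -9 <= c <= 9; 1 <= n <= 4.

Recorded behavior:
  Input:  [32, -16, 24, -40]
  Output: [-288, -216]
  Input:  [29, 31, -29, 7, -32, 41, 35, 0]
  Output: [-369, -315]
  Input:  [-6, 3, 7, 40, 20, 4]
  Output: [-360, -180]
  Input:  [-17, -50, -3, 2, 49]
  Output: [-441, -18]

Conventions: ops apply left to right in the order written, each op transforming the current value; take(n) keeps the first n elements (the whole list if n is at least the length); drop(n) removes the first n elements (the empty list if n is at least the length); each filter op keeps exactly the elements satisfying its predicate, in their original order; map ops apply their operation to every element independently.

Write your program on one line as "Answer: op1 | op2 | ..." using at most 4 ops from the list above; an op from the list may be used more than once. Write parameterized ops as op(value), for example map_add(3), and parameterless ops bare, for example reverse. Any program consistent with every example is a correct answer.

sort_desc | map_mul(-9) | filter_lt(9) | take(2)

Check, running the answer program on each example:
  [32, -16, 24, -40] -> [32, 24, -16, -40] -> [-288, -216, 144, 360] -> [-288, -216] -> [-288, -216]
  [29, 31, -29, 7, -32, 41, 35, 0] -> [41, 35, 31, 29, 7, 0, -29, -32] -> [-369, -315, -279, -261, -63, 0, 261, 288] -> [-369, -315, -279, -261, -63, 0] -> [-369, -315]
  [-6, 3, 7, 40, 20, 4] -> [40, 20, 7, 4, 3, -6] -> [-360, -180, -63, -36, -27, 54] -> [-360, -180, -63, -36, -27] -> [-360, -180]
  [-17, -50, -3, 2, 49] -> [49, 2, -3, -17, -50] -> [-441, -18, 27, 153, 450] -> [-441, -18] -> [-441, -18]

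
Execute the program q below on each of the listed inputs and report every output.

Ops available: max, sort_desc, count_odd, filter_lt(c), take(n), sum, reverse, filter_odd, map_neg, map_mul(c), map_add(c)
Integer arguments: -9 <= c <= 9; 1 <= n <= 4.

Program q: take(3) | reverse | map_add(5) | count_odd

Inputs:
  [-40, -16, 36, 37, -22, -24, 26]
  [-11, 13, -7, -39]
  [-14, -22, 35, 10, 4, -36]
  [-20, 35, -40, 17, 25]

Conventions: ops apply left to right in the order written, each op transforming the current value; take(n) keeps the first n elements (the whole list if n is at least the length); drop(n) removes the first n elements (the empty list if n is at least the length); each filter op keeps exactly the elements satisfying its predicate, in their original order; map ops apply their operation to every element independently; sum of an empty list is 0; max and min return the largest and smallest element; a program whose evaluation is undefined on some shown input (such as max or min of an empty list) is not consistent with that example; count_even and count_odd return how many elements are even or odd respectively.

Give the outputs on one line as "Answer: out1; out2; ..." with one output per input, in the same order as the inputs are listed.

3; 0; 2; 2

Execution, op by op:
  [-40, -16, 36, 37, -22, -24, 26] -> [-40, -16, 36] -> [36, -16, -40] -> [41, -11, -35] -> 3
  [-11, 13, -7, -39] -> [-11, 13, -7] -> [-7, 13, -11] -> [-2, 18, -6] -> 0
  [-14, -22, 35, 10, 4, -36] -> [-14, -22, 35] -> [35, -22, -14] -> [40, -17, -9] -> 2
  [-20, 35, -40, 17, 25] -> [-20, 35, -40] -> [-40, 35, -20] -> [-35, 40, -15] -> 2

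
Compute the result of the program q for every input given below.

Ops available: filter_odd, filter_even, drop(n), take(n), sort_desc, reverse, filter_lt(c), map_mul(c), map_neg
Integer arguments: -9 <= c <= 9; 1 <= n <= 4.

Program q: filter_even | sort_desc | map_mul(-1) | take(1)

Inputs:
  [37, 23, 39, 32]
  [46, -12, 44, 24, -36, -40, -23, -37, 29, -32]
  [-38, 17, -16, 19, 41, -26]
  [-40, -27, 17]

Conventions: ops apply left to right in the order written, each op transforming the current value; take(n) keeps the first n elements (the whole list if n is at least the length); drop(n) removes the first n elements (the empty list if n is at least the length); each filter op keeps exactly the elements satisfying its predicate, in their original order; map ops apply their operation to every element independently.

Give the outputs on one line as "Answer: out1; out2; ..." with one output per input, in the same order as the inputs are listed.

Execution, op by op:
  [37, 23, 39, 32] -> [32] -> [32] -> [-32] -> [-32]
  [46, -12, 44, 24, -36, -40, -23, -37, 29, -32] -> [46, -12, 44, 24, -36, -40, -32] -> [46, 44, 24, -12, -32, -36, -40] -> [-46, -44, -24, 12, 32, 36, 40] -> [-46]
  [-38, 17, -16, 19, 41, -26] -> [-38, -16, -26] -> [-16, -26, -38] -> [16, 26, 38] -> [16]
  [-40, -27, 17] -> [-40] -> [-40] -> [40] -> [40]

[-32]; [-46]; [16]; [40]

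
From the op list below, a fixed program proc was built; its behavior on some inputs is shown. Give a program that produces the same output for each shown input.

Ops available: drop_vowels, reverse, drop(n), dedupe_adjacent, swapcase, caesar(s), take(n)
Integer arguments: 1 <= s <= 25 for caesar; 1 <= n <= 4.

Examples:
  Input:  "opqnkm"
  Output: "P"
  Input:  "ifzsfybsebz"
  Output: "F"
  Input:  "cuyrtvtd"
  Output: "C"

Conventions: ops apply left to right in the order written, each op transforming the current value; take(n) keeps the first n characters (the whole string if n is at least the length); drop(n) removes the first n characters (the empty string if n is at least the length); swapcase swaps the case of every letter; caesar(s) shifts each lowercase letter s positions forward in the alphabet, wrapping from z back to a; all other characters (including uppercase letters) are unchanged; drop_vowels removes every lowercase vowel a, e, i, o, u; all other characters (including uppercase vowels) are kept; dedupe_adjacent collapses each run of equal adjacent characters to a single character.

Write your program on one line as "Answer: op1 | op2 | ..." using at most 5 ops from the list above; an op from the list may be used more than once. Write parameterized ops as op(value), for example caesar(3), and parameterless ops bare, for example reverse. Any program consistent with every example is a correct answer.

take(4) | drop_vowels | swapcase | reverse | drop(2)

Check, running the answer program on each example:
  "opqnkm" -> "opqn" -> "pqn" -> "PQN" -> "NQP" -> "P"
  "ifzsfybsebz" -> "ifzs" -> "fzs" -> "FZS" -> "SZF" -> "F"
  "cuyrtvtd" -> "cuyr" -> "cyr" -> "CYR" -> "RYC" -> "C"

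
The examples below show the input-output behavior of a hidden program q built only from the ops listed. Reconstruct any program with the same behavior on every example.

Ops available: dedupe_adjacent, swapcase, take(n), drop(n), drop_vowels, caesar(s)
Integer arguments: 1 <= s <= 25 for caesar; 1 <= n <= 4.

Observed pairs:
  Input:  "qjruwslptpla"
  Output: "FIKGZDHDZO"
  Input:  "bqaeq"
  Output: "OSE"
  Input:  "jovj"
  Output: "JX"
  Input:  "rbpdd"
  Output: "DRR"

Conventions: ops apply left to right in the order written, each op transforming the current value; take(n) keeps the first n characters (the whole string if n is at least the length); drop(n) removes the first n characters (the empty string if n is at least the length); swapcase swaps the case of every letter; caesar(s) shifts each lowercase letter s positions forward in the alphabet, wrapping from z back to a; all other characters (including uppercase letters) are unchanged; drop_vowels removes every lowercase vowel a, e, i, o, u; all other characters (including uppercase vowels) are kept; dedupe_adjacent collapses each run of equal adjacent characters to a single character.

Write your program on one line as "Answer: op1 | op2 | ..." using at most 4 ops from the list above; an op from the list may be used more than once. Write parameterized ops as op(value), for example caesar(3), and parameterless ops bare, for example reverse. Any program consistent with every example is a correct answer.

caesar(20) | caesar(20) | drop(2) | swapcase

Check, running the answer program on each example:
  "qjruwslptpla" -> "kdloqmfjnjfu" -> "exfikgzdhdzo" -> "fikgzdhdzo" -> "FIKGZDHDZO"
  "bqaeq" -> "vkuyk" -> "peose" -> "ose" -> "OSE"
  "jovj" -> "dipd" -> "xcjx" -> "jx" -> "JX"
  "rbpdd" -> "lvjxx" -> "fpdrr" -> "drr" -> "DRR"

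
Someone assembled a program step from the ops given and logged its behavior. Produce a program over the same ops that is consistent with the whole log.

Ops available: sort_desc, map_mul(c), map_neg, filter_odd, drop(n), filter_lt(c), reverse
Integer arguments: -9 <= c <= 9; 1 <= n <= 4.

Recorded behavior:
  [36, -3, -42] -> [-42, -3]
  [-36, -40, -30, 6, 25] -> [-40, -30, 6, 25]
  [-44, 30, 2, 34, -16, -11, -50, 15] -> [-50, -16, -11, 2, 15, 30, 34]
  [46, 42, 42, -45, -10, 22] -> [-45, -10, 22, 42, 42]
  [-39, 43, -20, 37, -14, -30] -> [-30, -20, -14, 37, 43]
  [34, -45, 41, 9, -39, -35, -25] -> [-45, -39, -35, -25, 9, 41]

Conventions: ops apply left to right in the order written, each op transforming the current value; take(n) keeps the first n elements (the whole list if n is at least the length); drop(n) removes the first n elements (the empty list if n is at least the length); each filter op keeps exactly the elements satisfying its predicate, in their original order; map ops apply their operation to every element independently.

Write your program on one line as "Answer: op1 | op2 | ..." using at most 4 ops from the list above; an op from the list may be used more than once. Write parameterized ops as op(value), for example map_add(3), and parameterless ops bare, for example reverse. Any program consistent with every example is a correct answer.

map_neg | drop(1) | sort_desc | map_neg

Check, running the answer program on each example:
  [36, -3, -42] -> [-36, 3, 42] -> [3, 42] -> [42, 3] -> [-42, -3]
  [-36, -40, -30, 6, 25] -> [36, 40, 30, -6, -25] -> [40, 30, -6, -25] -> [40, 30, -6, -25] -> [-40, -30, 6, 25]
  [-44, 30, 2, 34, -16, -11, -50, 15] -> [44, -30, -2, -34, 16, 11, 50, -15] -> [-30, -2, -34, 16, 11, 50, -15] -> [50, 16, 11, -2, -15, -30, -34] -> [-50, -16, -11, 2, 15, 30, 34]
  [46, 42, 42, -45, -10, 22] -> [-46, -42, -42, 45, 10, -22] -> [-42, -42, 45, 10, -22] -> [45, 10, -22, -42, -42] -> [-45, -10, 22, 42, 42]
  [-39, 43, -20, 37, -14, -30] -> [39, -43, 20, -37, 14, 30] -> [-43, 20, -37, 14, 30] -> [30, 20, 14, -37, -43] -> [-30, -20, -14, 37, 43]
  [34, -45, 41, 9, -39, -35, -25] -> [-34, 45, -41, -9, 39, 35, 25] -> [45, -41, -9, 39, 35, 25] -> [45, 39, 35, 25, -9, -41] -> [-45, -39, -35, -25, 9, 41]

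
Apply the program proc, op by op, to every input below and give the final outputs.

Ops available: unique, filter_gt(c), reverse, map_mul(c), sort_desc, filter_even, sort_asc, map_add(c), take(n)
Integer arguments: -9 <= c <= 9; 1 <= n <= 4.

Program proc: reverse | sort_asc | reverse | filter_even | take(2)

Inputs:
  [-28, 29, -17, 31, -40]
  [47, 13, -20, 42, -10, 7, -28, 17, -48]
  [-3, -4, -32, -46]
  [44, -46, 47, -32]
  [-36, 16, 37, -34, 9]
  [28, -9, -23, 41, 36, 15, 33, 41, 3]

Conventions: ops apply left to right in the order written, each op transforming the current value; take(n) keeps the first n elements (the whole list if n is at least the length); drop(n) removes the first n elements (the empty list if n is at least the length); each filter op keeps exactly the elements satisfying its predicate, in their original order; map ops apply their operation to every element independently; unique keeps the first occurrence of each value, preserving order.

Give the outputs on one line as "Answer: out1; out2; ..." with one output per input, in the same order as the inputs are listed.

[-28, -40]; [42, -10]; [-4, -32]; [44, -32]; [16, -34]; [36, 28]

Execution, op by op:
  [-28, 29, -17, 31, -40] -> [-40, 31, -17, 29, -28] -> [-40, -28, -17, 29, 31] -> [31, 29, -17, -28, -40] -> [-28, -40] -> [-28, -40]
  [47, 13, -20, 42, -10, 7, -28, 17, -48] -> [-48, 17, -28, 7, -10, 42, -20, 13, 47] -> [-48, -28, -20, -10, 7, 13, 17, 42, 47] -> [47, 42, 17, 13, 7, -10, -20, -28, -48] -> [42, -10, -20, -28, -48] -> [42, -10]
  [-3, -4, -32, -46] -> [-46, -32, -4, -3] -> [-46, -32, -4, -3] -> [-3, -4, -32, -46] -> [-4, -32, -46] -> [-4, -32]
  [44, -46, 47, -32] -> [-32, 47, -46, 44] -> [-46, -32, 44, 47] -> [47, 44, -32, -46] -> [44, -32, -46] -> [44, -32]
  [-36, 16, 37, -34, 9] -> [9, -34, 37, 16, -36] -> [-36, -34, 9, 16, 37] -> [37, 16, 9, -34, -36] -> [16, -34, -36] -> [16, -34]
  [28, -9, -23, 41, 36, 15, 33, 41, 3] -> [3, 41, 33, 15, 36, 41, -23, -9, 28] -> [-23, -9, 3, 15, 28, 33, 36, 41, 41] -> [41, 41, 36, 33, 28, 15, 3, -9, -23] -> [36, 28] -> [36, 28]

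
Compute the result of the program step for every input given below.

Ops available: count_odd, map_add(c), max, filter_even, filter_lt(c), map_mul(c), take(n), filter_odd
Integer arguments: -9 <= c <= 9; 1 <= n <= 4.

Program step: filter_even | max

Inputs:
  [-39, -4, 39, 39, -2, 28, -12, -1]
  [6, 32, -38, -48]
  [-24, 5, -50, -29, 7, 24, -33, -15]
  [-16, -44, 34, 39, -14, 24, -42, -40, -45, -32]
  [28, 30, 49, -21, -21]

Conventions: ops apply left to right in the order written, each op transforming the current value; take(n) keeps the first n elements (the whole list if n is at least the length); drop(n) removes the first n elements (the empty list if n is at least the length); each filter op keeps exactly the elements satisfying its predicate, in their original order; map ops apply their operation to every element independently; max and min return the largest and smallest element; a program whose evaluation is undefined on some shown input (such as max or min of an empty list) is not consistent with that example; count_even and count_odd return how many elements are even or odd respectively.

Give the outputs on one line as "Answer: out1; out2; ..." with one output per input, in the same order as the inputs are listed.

28; 32; 24; 34; 30

Execution, op by op:
  [-39, -4, 39, 39, -2, 28, -12, -1] -> [-4, -2, 28, -12] -> 28
  [6, 32, -38, -48] -> [6, 32, -38, -48] -> 32
  [-24, 5, -50, -29, 7, 24, -33, -15] -> [-24, -50, 24] -> 24
  [-16, -44, 34, 39, -14, 24, -42, -40, -45, -32] -> [-16, -44, 34, -14, 24, -42, -40, -32] -> 34
  [28, 30, 49, -21, -21] -> [28, 30] -> 30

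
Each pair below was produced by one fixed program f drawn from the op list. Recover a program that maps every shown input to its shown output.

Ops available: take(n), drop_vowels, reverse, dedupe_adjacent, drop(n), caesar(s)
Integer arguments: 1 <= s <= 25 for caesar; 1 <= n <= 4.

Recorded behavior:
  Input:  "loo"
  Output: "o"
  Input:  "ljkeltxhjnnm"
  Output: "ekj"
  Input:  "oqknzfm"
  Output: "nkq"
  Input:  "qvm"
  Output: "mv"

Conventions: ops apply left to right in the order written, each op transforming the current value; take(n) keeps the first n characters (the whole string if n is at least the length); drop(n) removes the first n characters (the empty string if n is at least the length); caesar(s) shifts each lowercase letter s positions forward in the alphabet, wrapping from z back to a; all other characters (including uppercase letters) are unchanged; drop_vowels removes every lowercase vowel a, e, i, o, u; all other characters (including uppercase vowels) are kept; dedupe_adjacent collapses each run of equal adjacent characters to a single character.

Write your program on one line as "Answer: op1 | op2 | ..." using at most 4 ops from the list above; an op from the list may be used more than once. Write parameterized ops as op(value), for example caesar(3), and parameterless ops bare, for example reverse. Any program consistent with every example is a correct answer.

take(4) | drop(1) | dedupe_adjacent | reverse

Check, running the answer program on each example:
  "loo" -> "loo" -> "oo" -> "o" -> "o"
  "ljkeltxhjnnm" -> "ljke" -> "jke" -> "jke" -> "ekj"
  "oqknzfm" -> "oqkn" -> "qkn" -> "qkn" -> "nkq"
  "qvm" -> "qvm" -> "vm" -> "vm" -> "mv"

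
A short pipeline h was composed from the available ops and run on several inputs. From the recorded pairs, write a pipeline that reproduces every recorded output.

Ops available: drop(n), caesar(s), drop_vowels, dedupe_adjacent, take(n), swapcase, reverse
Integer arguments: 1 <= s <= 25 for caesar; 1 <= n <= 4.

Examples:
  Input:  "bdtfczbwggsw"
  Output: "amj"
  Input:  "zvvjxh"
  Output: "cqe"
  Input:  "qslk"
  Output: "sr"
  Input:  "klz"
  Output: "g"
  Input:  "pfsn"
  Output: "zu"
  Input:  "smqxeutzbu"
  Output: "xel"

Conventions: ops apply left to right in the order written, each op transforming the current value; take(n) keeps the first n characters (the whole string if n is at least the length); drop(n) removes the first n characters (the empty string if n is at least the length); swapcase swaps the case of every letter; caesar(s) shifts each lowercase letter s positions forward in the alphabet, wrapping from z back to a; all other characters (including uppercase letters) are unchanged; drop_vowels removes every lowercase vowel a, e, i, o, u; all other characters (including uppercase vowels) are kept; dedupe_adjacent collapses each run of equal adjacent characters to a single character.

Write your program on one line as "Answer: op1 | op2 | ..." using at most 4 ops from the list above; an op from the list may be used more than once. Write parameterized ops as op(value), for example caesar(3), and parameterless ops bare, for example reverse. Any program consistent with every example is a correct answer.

drop(1) | caesar(7) | drop(1) | take(3)

Check, running the answer program on each example:
  "bdtfczbwggsw" -> "dtfczbwggsw" -> "kamjgidnnzd" -> "amjgidnnzd" -> "amj"
  "zvvjxh" -> "vvjxh" -> "ccqeo" -> "cqeo" -> "cqe"
  "qslk" -> "slk" -> "zsr" -> "sr" -> "sr"
  "klz" -> "lz" -> "sg" -> "g" -> "g"
  "pfsn" -> "fsn" -> "mzu" -> "zu" -> "zu"
  "smqxeutzbu" -> "mqxeutzbu" -> "txelbagib" -> "xelbagib" -> "xel"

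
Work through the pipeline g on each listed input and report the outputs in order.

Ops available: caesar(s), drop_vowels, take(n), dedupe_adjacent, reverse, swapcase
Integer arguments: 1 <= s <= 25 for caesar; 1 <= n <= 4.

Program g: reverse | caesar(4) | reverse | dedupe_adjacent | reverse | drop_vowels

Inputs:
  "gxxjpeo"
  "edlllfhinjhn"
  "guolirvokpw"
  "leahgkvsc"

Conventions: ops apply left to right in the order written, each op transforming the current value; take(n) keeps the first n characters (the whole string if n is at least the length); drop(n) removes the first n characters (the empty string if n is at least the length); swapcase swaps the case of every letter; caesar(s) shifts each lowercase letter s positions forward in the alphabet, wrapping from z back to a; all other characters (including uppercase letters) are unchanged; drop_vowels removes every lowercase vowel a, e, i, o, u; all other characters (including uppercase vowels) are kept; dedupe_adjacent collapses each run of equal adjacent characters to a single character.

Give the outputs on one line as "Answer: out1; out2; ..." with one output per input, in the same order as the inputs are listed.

Execution, op by op:
  "gxxjpeo" -> "oepjxxg" -> "sitnbbk" -> "kbbntis" -> "kbntis" -> "sitnbk" -> "stnbk"
  "edlllfhinjhn" -> "nhjnihflllde" -> "rlnrmljppphi" -> "ihpppjlmrnlr" -> "ihpjlmrnlr" -> "rlnrmljphi" -> "rlnrmljph"
  "guolirvokpw" -> "wpkovriloug" -> "atoszvmpsyk" -> "kyspmvzsota" -> "kyspmvzsota" -> "atoszvmpsyk" -> "tszvmpsyk"
  "leahgkvsc" -> "csvkghael" -> "gwzokleip" -> "pielkozwg" -> "pielkozwg" -> "gwzokleip" -> "gwzklp"

"stnbk"; "rlnrmljph"; "tszvmpsyk"; "gwzklp"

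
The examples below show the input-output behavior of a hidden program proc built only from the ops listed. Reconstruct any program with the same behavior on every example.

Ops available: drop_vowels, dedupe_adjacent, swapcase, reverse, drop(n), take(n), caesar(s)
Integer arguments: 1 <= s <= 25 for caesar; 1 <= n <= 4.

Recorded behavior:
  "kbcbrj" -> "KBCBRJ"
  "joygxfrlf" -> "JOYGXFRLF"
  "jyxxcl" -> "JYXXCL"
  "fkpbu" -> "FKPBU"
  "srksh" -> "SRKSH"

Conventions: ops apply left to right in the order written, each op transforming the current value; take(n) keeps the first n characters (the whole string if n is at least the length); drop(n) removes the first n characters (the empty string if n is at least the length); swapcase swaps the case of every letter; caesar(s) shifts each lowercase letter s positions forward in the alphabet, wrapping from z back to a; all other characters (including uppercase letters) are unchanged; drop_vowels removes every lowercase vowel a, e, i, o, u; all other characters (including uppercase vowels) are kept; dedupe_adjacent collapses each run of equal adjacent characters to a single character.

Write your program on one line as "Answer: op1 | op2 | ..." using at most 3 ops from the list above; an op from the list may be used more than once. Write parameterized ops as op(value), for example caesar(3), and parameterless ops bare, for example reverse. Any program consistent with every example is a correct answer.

reverse | swapcase | reverse

Check, running the answer program on each example:
  "kbcbrj" -> "jrbcbk" -> "JRBCBK" -> "KBCBRJ"
  "joygxfrlf" -> "flrfxgyoj" -> "FLRFXGYOJ" -> "JOYGXFRLF"
  "jyxxcl" -> "lcxxyj" -> "LCXXYJ" -> "JYXXCL"
  "fkpbu" -> "ubpkf" -> "UBPKF" -> "FKPBU"
  "srksh" -> "hskrs" -> "HSKRS" -> "SRKSH"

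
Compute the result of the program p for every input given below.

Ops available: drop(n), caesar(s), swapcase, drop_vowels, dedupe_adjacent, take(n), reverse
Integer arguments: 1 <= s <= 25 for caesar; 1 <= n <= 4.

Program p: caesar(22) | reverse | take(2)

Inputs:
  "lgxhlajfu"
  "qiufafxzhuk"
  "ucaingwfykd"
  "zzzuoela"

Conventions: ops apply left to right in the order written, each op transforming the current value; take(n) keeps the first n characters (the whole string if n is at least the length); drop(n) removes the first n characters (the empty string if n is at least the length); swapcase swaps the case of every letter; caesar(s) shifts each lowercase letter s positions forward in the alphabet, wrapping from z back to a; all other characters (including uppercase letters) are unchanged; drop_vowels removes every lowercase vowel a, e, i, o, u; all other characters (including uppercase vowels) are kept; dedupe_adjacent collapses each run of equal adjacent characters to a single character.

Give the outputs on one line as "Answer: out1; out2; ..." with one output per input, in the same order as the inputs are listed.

"qb"; "gq"; "zg"; "wh"

Execution, op by op:
  "lgxhlajfu" -> "hctdhwfbq" -> "qbfwhdtch" -> "qb"
  "qiufafxzhuk" -> "meqbwbtvdqg" -> "gqdvtbwbqem" -> "gq"
  "ucaingwfykd" -> "qywejcsbugz" -> "zgubscjewyq" -> "zg"
  "zzzuoela" -> "vvvqkahw" -> "whakqvvv" -> "wh"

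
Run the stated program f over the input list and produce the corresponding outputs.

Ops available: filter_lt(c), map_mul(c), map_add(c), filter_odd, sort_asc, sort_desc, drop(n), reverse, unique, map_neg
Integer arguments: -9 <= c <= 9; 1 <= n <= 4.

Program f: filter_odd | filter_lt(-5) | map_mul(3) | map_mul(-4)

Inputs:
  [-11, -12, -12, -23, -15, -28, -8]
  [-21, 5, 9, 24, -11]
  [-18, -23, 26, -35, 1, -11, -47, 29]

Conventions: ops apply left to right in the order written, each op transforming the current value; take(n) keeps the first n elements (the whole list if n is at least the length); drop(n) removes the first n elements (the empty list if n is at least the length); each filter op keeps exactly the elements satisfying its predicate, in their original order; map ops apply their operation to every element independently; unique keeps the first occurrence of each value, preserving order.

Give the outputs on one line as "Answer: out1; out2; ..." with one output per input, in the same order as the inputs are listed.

[132, 276, 180]; [252, 132]; [276, 420, 132, 564]

Execution, op by op:
  [-11, -12, -12, -23, -15, -28, -8] -> [-11, -23, -15] -> [-11, -23, -15] -> [-33, -69, -45] -> [132, 276, 180]
  [-21, 5, 9, 24, -11] -> [-21, 5, 9, -11] -> [-21, -11] -> [-63, -33] -> [252, 132]
  [-18, -23, 26, -35, 1, -11, -47, 29] -> [-23, -35, 1, -11, -47, 29] -> [-23, -35, -11, -47] -> [-69, -105, -33, -141] -> [276, 420, 132, 564]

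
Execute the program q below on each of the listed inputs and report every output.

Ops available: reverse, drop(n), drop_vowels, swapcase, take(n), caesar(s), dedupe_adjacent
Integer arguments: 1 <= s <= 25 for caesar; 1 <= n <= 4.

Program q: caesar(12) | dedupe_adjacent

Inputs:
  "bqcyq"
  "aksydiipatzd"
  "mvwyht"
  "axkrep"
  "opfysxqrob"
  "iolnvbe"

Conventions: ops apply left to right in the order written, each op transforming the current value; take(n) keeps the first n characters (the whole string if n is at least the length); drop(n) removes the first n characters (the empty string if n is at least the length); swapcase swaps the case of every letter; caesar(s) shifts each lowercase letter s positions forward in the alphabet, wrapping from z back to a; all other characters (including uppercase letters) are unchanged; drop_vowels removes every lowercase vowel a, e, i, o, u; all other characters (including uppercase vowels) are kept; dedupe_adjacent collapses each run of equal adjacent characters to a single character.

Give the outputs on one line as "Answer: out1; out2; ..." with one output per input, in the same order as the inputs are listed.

Execution, op by op:
  "bqcyq" -> "ncokc" -> "ncokc"
  "aksydiipatzd" -> "mwekpuubmflp" -> "mwekpubmflp"
  "mvwyht" -> "yhiktf" -> "yhiktf"
  "axkrep" -> "mjwdqb" -> "mjwdqb"
  "opfysxqrob" -> "abrkejcdan" -> "abrkejcdan"
  "iolnvbe" -> "uaxzhnq" -> "uaxzhnq"

"ncokc"; "mwekpubmflp"; "yhiktf"; "mjwdqb"; "abrkejcdan"; "uaxzhnq"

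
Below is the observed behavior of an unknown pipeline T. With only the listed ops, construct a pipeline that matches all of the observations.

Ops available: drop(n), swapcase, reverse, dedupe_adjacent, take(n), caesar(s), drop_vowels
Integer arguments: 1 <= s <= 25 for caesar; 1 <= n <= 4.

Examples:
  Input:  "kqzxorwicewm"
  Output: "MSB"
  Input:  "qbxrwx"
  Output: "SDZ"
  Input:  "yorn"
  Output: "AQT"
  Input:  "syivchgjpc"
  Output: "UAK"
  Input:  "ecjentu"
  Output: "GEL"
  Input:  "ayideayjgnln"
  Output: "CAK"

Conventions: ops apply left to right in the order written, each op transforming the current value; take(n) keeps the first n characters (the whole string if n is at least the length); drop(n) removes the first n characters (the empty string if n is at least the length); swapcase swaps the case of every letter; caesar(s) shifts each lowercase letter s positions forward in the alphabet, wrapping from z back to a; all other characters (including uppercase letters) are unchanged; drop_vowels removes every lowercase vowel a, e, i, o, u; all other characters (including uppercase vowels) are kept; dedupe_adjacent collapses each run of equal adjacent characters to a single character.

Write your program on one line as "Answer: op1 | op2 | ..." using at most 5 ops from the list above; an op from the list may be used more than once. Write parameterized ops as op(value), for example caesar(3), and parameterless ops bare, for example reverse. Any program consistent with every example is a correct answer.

caesar(2) | take(4) | swapcase | take(3)

Check, running the answer program on each example:
  "kqzxorwicewm" -> "msbzqtykegyo" -> "msbz" -> "MSBZ" -> "MSB"
  "qbxrwx" -> "sdztyz" -> "sdzt" -> "SDZT" -> "SDZ"
  "yorn" -> "aqtp" -> "aqtp" -> "AQTP" -> "AQT"
  "syivchgjpc" -> "uakxejilre" -> "uakx" -> "UAKX" -> "UAK"
  "ecjentu" -> "gelgpvw" -> "gelg" -> "GELG" -> "GEL"
  "ayideayjgnln" -> "cakfgcalipnp" -> "cakf" -> "CAKF" -> "CAK"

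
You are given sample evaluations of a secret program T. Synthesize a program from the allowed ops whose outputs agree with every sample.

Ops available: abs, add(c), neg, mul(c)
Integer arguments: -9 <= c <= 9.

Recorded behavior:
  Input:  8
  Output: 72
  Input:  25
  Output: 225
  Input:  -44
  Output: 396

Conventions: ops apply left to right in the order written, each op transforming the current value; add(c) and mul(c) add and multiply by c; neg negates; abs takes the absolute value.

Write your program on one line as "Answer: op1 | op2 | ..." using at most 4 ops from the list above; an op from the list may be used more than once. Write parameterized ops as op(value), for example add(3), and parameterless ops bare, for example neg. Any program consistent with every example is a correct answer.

neg | abs | mul(-9) | neg

Check, running the answer program on each example:
  8 -> -8 -> 8 -> -72 -> 72
  25 -> -25 -> 25 -> -225 -> 225
  -44 -> 44 -> 44 -> -396 -> 396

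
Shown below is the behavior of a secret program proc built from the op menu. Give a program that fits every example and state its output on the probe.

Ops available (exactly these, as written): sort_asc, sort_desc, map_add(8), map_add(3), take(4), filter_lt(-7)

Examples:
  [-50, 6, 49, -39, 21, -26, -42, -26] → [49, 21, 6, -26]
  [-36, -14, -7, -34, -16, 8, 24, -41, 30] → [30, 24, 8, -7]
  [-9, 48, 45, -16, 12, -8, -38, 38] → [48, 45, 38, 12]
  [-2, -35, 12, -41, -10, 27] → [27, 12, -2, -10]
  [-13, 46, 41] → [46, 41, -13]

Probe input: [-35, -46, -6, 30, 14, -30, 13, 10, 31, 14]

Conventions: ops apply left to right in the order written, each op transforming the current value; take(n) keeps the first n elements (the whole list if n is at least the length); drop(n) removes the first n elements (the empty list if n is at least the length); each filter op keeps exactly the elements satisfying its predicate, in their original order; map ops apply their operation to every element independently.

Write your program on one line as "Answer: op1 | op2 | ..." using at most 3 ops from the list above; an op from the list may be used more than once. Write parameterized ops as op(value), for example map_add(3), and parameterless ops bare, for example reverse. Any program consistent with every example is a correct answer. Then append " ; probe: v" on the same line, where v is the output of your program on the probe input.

sort_desc | take(4) ; probe: [31, 30, 14, 14]

Check, running the answer program on each example:
  [-50, 6, 49, -39, 21, -26, -42, -26] -> [49, 21, 6, -26, -26, -39, -42, -50] -> [49, 21, 6, -26]
  [-36, -14, -7, -34, -16, 8, 24, -41, 30] -> [30, 24, 8, -7, -14, -16, -34, -36, -41] -> [30, 24, 8, -7]
  [-9, 48, 45, -16, 12, -8, -38, 38] -> [48, 45, 38, 12, -8, -9, -16, -38] -> [48, 45, 38, 12]
  [-2, -35, 12, -41, -10, 27] -> [27, 12, -2, -10, -35, -41] -> [27, 12, -2, -10]
  [-13, 46, 41] -> [46, 41, -13] -> [46, 41, -13]
  probe: [-35, -46, -6, 30, 14, -30, 13, 10, 31, 14] -> [31, 30, 14, 14, 13, 10, -6, -30, -35, -46] -> [31, 30, 14, 14]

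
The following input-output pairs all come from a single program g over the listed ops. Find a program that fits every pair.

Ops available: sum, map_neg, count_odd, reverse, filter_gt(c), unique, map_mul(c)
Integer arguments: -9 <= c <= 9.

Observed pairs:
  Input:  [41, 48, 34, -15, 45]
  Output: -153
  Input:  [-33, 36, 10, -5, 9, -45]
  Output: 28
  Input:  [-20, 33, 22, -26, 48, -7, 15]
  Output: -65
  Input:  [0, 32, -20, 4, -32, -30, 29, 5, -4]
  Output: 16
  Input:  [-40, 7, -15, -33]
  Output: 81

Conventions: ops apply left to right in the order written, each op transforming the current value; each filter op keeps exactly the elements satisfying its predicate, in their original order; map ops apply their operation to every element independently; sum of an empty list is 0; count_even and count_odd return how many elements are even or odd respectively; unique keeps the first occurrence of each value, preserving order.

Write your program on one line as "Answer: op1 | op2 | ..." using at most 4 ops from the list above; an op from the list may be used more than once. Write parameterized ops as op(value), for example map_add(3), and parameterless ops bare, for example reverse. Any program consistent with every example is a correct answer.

map_neg | reverse | sum

Check, running the answer program on each example:
  [41, 48, 34, -15, 45] -> [-41, -48, -34, 15, -45] -> [-45, 15, -34, -48, -41] -> -153
  [-33, 36, 10, -5, 9, -45] -> [33, -36, -10, 5, -9, 45] -> [45, -9, 5, -10, -36, 33] -> 28
  [-20, 33, 22, -26, 48, -7, 15] -> [20, -33, -22, 26, -48, 7, -15] -> [-15, 7, -48, 26, -22, -33, 20] -> -65
  [0, 32, -20, 4, -32, -30, 29, 5, -4] -> [0, -32, 20, -4, 32, 30, -29, -5, 4] -> [4, -5, -29, 30, 32, -4, 20, -32, 0] -> 16
  [-40, 7, -15, -33] -> [40, -7, 15, 33] -> [33, 15, -7, 40] -> 81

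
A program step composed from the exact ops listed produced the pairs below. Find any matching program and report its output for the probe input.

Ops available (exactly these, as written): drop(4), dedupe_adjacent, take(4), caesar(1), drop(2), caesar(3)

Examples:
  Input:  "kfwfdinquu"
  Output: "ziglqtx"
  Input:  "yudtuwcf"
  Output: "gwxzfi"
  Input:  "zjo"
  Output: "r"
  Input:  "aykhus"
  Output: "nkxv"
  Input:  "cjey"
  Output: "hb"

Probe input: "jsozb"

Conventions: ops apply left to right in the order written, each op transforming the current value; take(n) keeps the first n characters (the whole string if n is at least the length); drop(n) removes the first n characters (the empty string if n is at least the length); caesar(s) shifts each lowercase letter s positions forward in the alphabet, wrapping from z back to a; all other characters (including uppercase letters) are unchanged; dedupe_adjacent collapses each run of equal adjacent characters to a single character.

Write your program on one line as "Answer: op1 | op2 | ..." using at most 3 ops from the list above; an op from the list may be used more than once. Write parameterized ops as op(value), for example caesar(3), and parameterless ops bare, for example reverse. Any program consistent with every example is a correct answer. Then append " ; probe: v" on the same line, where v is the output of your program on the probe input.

dedupe_adjacent | drop(2) | caesar(3) ; probe: "rce"

Check, running the answer program on each example:
  "kfwfdinquu" -> "kfwfdinqu" -> "wfdinqu" -> "ziglqtx"
  "yudtuwcf" -> "yudtuwcf" -> "dtuwcf" -> "gwxzfi"
  "zjo" -> "zjo" -> "o" -> "r"
  "aykhus" -> "aykhus" -> "khus" -> "nkxv"
  "cjey" -> "cjey" -> "ey" -> "hb"
  probe: "jsozb" -> "jsozb" -> "ozb" -> "rce"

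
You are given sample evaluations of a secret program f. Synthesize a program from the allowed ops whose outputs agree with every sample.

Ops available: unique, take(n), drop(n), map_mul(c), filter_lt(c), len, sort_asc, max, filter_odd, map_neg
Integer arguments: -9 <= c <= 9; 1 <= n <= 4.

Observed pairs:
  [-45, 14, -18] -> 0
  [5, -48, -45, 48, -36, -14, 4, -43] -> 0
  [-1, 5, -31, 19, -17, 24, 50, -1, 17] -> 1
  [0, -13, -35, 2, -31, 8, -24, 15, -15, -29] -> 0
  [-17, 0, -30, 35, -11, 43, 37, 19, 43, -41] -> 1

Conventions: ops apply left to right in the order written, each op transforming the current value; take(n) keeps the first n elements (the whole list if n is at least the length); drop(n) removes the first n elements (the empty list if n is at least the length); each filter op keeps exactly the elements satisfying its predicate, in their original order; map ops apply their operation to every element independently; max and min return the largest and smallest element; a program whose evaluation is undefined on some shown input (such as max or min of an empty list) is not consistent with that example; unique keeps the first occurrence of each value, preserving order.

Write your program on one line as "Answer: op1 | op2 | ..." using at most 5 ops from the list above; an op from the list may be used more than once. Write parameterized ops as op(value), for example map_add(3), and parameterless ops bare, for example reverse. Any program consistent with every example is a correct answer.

drop(1) | take(3) | drop(2) | filter_odd | len

Check, running the answer program on each example:
  [-45, 14, -18] -> [14, -18] -> [14, -18] -> [] -> [] -> 0
  [5, -48, -45, 48, -36, -14, 4, -43] -> [-48, -45, 48, -36, -14, 4, -43] -> [-48, -45, 48] -> [48] -> [] -> 0
  [-1, 5, -31, 19, -17, 24, 50, -1, 17] -> [5, -31, 19, -17, 24, 50, -1, 17] -> [5, -31, 19] -> [19] -> [19] -> 1
  [0, -13, -35, 2, -31, 8, -24, 15, -15, -29] -> [-13, -35, 2, -31, 8, -24, 15, -15, -29] -> [-13, -35, 2] -> [2] -> [] -> 0
  [-17, 0, -30, 35, -11, 43, 37, 19, 43, -41] -> [0, -30, 35, -11, 43, 37, 19, 43, -41] -> [0, -30, 35] -> [35] -> [35] -> 1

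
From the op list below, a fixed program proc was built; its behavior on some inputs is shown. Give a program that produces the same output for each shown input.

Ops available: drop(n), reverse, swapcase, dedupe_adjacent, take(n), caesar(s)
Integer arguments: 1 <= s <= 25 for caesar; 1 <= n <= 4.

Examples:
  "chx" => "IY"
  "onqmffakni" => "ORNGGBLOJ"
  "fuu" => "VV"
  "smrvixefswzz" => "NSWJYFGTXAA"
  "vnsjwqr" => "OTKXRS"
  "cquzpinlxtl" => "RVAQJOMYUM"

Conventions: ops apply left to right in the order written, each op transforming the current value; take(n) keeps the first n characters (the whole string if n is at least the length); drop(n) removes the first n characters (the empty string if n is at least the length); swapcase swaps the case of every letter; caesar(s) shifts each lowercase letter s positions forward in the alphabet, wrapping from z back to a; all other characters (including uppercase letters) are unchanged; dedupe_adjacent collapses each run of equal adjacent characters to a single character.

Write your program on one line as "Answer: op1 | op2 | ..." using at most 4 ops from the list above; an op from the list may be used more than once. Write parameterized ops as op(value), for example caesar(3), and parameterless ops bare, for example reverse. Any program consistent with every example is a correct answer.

caesar(1) | swapcase | drop(1)

Check, running the answer program on each example:
  "chx" -> "diy" -> "DIY" -> "IY"
  "onqmffakni" -> "pornggbloj" -> "PORNGGBLOJ" -> "ORNGGBLOJ"
  "fuu" -> "gvv" -> "GVV" -> "VV"
  "smrvixefswzz" -> "tnswjyfgtxaa" -> "TNSWJYFGTXAA" -> "NSWJYFGTXAA"
  "vnsjwqr" -> "wotkxrs" -> "WOTKXRS" -> "OTKXRS"
  "cquzpinlxtl" -> "drvaqjomyum" -> "DRVAQJOMYUM" -> "RVAQJOMYUM"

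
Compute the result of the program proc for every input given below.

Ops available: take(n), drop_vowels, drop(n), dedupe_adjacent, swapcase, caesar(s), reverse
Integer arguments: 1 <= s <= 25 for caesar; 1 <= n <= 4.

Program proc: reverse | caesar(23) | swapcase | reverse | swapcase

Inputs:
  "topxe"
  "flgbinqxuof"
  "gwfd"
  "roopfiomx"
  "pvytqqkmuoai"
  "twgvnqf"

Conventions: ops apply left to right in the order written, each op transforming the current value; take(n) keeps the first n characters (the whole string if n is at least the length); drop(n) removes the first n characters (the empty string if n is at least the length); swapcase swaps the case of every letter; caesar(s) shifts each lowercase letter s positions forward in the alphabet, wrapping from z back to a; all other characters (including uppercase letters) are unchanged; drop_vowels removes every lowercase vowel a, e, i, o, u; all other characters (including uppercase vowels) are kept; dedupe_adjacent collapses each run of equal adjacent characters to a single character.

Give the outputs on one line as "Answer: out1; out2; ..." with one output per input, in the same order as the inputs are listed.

Execution, op by op:
  "topxe" -> "expot" -> "bumlq" -> "BUMLQ" -> "QLMUB" -> "qlmub"
  "flgbinqxuof" -> "fouxqnibglf" -> "clrunkfydic" -> "CLRUNKFYDIC" -> "CIDYFKNURLC" -> "cidyfknurlc"
  "gwfd" -> "dfwg" -> "actd" -> "ACTD" -> "DTCA" -> "dtca"
  "roopfiomx" -> "xmoifpoor" -> "ujlfcmllo" -> "UJLFCMLLO" -> "OLLMCFLJU" -> "ollmcflju"
  "pvytqqkmuoai" -> "iaoumkqqtyvp" -> "fxlrjhnnqvsm" -> "FXLRJHNNQVSM" -> "MSVQNNHJRLXF" -> "msvqnnhjrlxf"
  "twgvnqf" -> "fqnvgwt" -> "cnksdtq" -> "CNKSDTQ" -> "QTDSKNC" -> "qtdsknc"

"qlmub"; "cidyfknurlc"; "dtca"; "ollmcflju"; "msvqnnhjrlxf"; "qtdsknc"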